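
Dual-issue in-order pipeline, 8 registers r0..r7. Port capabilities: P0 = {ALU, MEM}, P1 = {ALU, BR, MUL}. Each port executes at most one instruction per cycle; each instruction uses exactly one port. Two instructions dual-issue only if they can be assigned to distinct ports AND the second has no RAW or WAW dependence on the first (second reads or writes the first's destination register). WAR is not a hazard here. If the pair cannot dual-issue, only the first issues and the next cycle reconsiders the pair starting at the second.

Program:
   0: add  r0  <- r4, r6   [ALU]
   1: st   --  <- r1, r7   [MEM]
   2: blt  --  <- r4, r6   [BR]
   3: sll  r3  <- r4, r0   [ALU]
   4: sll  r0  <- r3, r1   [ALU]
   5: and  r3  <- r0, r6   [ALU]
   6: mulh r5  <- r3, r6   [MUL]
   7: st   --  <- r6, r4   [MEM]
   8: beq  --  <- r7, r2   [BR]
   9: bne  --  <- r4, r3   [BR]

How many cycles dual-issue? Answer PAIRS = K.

t=0 i0+i1:add.ALU;st.MEM ; pair
t=1 i2+i3:blt.BR;sll.ALU ; pair
t=2 i4:sll.ALU ; RAW r0
t=3 i5:and.ALU ; RAW r3
t=4 i6+i7:mulh.MUL;st.MEM ; pair
t=5 i8:beq.BR ; no-port BR/BR
t=6 i9:bne.BR ; tail

PAIRS = 3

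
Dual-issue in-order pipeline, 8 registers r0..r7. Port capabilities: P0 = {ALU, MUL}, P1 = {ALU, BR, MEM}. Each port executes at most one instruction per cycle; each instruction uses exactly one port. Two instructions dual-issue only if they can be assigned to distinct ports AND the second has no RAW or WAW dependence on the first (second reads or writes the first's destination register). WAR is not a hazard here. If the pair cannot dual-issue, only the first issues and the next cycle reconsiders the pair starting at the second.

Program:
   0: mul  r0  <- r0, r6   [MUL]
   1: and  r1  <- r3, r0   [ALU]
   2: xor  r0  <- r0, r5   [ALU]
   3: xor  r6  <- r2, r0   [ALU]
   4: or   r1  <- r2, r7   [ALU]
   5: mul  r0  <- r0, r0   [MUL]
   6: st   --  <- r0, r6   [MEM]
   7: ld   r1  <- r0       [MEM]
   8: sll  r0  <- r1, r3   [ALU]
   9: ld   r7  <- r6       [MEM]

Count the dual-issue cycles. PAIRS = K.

PAIRS = 3

c0: i0 mul.MUL  RAW r0
c1: i1+i2 and.ALU/xor.ALU  2-wide
c2: i3+i4 xor.ALU/or.ALU  2-wide
c3: i5 mul.MUL  RAW r0
c4: i6 st.MEM  no-port MEM/MEM
c5: i7 ld.MEM  RAW r1
c6: i8+i9 sll.ALU/ld.MEM  2-wide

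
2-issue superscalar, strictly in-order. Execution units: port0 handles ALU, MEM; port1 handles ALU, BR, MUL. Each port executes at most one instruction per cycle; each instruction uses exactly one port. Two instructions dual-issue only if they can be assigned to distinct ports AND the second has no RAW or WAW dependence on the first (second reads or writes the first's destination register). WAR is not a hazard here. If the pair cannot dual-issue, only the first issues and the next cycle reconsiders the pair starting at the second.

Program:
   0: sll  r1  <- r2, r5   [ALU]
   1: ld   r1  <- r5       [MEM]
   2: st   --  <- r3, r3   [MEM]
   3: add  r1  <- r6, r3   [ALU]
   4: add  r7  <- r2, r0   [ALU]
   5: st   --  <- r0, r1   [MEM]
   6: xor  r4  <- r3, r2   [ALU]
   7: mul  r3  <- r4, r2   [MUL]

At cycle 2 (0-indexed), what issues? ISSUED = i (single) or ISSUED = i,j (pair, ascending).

c0: i0 sll.ALU  WAW r1
c1: i1 ld.MEM  no-port MEM/MEM
c2: i2,i3 st.MEM/add.ALU  pair
c3: i4,i5 add.ALU/st.MEM  pair
c4: i6 xor.ALU  RAW r4
c5: i7 mul.MUL  tail

ISSUED = 2,3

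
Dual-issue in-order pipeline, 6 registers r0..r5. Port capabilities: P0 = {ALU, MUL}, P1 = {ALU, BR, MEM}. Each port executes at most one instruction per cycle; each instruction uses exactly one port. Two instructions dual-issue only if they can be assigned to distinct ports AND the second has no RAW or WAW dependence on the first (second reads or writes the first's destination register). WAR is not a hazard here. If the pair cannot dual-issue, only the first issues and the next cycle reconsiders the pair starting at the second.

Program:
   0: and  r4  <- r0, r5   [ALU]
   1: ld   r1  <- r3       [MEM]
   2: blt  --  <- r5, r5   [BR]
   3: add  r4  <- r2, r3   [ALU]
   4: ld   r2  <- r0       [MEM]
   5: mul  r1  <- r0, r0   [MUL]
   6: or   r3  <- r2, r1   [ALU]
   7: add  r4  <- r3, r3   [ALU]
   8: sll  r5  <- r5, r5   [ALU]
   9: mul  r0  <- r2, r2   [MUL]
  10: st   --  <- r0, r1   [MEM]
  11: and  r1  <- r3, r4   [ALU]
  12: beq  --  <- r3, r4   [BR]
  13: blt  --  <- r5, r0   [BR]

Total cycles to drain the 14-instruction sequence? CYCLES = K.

CYCLES = 9

[0] i0+i1  and.ALU;ld.MEM  -- 2-wide
[1] i2+i3  blt.BR;add.ALU  -- 2-wide
[2] i4+i5  ld.MEM;mul.MUL  -- 2-wide
[3] i6  or.ALU  -- RAW r3
[4] i7+i8  add.ALU;sll.ALU  -- 2-wide
[5] i9  mul.MUL  -- RAW r0
[6] i10+i11  st.MEM;and.ALU  -- 2-wide
[7] i12  beq.BR  -- no-port BR/BR
[8] i13  blt.BR  -- tail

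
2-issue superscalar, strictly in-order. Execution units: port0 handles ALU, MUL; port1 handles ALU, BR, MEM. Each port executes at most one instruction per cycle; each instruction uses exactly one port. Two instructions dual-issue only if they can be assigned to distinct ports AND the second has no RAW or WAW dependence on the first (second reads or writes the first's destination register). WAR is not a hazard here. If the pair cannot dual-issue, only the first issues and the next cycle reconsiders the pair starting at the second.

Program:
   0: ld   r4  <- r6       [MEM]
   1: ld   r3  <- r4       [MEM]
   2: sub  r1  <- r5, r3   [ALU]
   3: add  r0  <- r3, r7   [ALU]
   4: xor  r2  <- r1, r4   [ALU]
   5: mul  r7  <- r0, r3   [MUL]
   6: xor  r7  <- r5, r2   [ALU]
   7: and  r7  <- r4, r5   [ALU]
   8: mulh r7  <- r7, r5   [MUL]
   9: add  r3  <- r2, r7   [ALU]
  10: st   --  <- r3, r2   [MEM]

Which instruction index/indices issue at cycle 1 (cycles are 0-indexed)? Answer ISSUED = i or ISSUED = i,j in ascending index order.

c0: i0 ld.MEM  no-port MEM/MEM
c1: i1 ld.MEM  RAW r3
c2: i2+i3 sub.ALU/add.ALU  pair
c3: i4+i5 xor.ALU/mul.MUL  pair
c4: i6 xor.ALU  WAW r7
c5: i7 and.ALU  RAW+WAW r7
c6: i8 mulh.MUL  RAW r7
c7: i9 add.ALU  RAW r3
c8: i10 st.MEM  tail

ISSUED = 1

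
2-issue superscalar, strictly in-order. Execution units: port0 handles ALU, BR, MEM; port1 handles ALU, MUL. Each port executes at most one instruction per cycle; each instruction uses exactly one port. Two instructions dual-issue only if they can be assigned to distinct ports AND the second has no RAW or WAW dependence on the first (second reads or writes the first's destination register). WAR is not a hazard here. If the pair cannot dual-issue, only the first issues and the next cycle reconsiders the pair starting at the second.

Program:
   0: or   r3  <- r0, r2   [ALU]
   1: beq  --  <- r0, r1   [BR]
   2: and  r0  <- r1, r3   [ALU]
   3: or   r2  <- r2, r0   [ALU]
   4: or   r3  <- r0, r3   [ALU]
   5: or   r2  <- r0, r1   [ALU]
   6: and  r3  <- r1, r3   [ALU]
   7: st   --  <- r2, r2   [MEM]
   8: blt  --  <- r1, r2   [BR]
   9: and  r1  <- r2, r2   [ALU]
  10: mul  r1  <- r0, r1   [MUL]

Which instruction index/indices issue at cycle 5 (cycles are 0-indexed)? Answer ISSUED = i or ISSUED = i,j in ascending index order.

#0 head=0: or.ALU/beq.BR i0&i1 2-wide
#1 head=2: and.ALU i2 RAW r0
#2 head=3: or.ALU/or.ALU i3&i4 2-wide
#3 head=5: or.ALU/and.ALU i5&i6 2-wide
#4 head=7: st.MEM i7 no-port MEM/BR
#5 head=8: blt.BR/and.ALU i8&i9 2-wide
#6 head=10: mul.MUL i10 tail

ISSUED = 8,9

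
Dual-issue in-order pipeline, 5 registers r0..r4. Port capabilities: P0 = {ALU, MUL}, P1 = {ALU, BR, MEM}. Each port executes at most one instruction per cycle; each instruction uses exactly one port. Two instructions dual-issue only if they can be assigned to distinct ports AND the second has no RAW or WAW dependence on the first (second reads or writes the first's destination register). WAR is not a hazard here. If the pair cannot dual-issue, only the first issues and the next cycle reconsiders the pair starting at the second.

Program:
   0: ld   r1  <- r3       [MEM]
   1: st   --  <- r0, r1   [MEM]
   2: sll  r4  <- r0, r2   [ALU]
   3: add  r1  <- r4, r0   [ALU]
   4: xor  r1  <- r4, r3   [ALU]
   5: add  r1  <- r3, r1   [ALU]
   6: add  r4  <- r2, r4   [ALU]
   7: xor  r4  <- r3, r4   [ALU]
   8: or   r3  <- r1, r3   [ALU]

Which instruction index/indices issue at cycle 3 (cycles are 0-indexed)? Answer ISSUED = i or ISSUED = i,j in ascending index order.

ISSUED = 4

#0 head=0: ld.MEM i0 no-port MEM/MEM
#1 head=1: st.MEM sll.ALU i1,i2 pair
#2 head=3: add.ALU i3 WAW r1
#3 head=4: xor.ALU i4 RAW+WAW r1
#4 head=5: add.ALU add.ALU i5,i6 pair
#5 head=7: xor.ALU or.ALU i7,i8 pair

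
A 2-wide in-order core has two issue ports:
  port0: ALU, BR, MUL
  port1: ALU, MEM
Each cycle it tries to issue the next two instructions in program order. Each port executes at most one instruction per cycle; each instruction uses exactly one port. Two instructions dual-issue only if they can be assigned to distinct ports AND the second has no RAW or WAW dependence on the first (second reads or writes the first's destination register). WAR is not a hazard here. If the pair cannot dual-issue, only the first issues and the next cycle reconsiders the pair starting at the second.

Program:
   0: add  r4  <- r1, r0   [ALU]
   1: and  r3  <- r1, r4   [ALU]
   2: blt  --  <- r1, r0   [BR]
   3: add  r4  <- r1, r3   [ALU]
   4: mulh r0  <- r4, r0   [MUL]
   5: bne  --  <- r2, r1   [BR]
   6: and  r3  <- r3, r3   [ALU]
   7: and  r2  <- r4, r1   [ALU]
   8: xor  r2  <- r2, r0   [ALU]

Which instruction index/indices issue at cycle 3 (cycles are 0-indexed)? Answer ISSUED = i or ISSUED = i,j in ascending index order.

0. add.ALU @i0  | RAW r4
1. and.ALU;blt.BR @i1+i2  | pair
2. add.ALU @i3  | RAW r4
3. mulh.MUL @i4  | no-port MUL/BR
4. bne.BR;and.ALU @i5+i6  | pair
5. and.ALU @i7  | RAW+WAW r2
6. xor.ALU @i8  | tail

ISSUED = 4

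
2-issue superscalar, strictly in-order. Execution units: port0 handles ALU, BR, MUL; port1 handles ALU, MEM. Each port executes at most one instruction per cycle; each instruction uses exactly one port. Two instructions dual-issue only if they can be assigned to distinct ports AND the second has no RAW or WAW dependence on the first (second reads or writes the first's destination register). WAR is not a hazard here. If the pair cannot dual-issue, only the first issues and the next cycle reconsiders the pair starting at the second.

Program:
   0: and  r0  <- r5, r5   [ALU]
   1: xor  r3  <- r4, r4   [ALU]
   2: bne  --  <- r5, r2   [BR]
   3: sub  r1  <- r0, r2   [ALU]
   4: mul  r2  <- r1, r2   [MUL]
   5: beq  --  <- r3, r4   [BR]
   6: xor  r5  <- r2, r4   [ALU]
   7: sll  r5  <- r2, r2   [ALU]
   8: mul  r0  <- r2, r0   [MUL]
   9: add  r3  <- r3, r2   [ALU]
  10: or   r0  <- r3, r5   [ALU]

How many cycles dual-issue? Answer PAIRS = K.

#0 head=0: and;xor i0&i1 2-wide
#1 head=2: bne;sub i2&i3 2-wide
#2 head=4: mul i4 no-port MUL/BR
#3 head=5: beq;xor i5&i6 2-wide
#4 head=7: sll;mul i7&i8 2-wide
#5 head=9: add i9 RAW r3
#6 head=10: or i10 tail

PAIRS = 4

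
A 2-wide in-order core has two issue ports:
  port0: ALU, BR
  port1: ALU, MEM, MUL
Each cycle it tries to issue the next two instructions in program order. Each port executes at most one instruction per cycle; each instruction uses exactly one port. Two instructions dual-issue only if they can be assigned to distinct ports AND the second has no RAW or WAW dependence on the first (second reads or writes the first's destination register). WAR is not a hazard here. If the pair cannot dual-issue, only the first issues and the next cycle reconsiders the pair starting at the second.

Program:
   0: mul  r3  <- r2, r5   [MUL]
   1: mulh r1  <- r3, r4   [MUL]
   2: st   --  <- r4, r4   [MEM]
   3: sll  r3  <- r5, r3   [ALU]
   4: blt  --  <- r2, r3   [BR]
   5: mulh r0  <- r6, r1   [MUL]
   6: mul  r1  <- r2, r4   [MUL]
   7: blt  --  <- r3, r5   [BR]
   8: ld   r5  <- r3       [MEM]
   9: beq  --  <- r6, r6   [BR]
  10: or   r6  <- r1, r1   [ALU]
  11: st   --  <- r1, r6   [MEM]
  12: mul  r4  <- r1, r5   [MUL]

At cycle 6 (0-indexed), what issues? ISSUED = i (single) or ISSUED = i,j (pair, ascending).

ISSUED = 10

c0: i0 mul.MUL  no-port MUL/MUL
c1: i1 mulh.MUL  no-port MUL/MEM
c2: i2&i3 st.MEM/sll.ALU  2-wide
c3: i4&i5 blt.BR/mulh.MUL  2-wide
c4: i6&i7 mul.MUL/blt.BR  2-wide
c5: i8&i9 ld.MEM/beq.BR  2-wide
c6: i10 or.ALU  RAW r6
c7: i11 st.MEM  no-port MEM/MUL
c8: i12 mul.MUL  tail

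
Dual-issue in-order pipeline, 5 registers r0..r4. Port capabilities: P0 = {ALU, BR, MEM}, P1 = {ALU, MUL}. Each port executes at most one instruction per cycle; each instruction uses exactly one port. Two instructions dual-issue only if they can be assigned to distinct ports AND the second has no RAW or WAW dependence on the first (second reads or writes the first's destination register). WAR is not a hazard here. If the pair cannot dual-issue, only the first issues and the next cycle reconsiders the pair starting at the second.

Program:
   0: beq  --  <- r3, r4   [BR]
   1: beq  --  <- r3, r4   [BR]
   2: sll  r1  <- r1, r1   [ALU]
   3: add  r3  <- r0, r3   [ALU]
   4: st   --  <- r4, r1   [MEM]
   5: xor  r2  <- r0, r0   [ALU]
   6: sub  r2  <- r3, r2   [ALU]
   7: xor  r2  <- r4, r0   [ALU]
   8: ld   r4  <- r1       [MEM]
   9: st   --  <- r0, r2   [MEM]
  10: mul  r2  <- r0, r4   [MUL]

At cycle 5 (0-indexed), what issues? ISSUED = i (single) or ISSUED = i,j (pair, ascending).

ISSUED = 7,8

  cy0 -> i0 (beq) no-port BR/BR
  cy1 -> i1+i2 (beq;sll) pair
  cy2 -> i3+i4 (add;st) pair
  cy3 -> i5 (xor) RAW+WAW r2
  cy4 -> i6 (sub) WAW r2
  cy5 -> i7+i8 (xor;ld) pair
  cy6 -> i9+i10 (st;mul) pair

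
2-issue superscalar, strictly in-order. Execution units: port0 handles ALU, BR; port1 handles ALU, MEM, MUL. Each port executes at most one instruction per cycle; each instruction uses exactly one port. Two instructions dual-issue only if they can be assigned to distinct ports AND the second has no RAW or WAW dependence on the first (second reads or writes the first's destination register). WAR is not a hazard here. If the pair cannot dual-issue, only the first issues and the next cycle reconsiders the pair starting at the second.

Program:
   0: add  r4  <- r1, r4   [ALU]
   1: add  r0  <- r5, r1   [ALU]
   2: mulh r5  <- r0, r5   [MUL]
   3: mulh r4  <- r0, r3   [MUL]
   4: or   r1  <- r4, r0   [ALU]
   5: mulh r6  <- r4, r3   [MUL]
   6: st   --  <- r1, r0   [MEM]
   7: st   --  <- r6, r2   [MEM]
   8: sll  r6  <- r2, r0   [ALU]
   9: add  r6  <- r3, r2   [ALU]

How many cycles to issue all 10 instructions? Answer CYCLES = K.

CYCLES = 7

[0] i0+i1  add.ALU+add.ALU  -- dual
[1] i2  mulh.MUL  -- no-port MUL/MUL
[2] i3  mulh.MUL  -- RAW r4
[3] i4+i5  or.ALU+mulh.MUL  -- dual
[4] i6  st.MEM  -- no-port MEM/MEM
[5] i7+i8  st.MEM+sll.ALU  -- dual
[6] i9  add.ALU  -- tail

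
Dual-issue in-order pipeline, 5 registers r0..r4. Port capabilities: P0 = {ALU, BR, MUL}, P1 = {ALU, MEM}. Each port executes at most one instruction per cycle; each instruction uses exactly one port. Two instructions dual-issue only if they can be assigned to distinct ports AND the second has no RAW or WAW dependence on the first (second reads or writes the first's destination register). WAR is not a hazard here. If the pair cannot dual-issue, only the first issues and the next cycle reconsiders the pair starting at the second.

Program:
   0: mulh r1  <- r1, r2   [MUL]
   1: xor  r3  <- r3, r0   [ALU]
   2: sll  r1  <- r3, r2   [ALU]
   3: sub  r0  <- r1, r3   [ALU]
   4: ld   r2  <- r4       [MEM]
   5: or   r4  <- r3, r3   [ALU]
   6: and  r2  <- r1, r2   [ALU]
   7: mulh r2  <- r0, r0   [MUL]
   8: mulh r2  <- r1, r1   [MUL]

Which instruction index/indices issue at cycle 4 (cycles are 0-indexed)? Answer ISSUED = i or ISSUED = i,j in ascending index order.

ISSUED = 7

  cy0 -> i0/i1 (mulh;xor) pair
  cy1 -> i2 (sll) RAW r1
  cy2 -> i3/i4 (sub;ld) pair
  cy3 -> i5/i6 (or;and) pair
  cy4 -> i7 (mulh) no-port MUL/MUL
  cy5 -> i8 (mulh) tail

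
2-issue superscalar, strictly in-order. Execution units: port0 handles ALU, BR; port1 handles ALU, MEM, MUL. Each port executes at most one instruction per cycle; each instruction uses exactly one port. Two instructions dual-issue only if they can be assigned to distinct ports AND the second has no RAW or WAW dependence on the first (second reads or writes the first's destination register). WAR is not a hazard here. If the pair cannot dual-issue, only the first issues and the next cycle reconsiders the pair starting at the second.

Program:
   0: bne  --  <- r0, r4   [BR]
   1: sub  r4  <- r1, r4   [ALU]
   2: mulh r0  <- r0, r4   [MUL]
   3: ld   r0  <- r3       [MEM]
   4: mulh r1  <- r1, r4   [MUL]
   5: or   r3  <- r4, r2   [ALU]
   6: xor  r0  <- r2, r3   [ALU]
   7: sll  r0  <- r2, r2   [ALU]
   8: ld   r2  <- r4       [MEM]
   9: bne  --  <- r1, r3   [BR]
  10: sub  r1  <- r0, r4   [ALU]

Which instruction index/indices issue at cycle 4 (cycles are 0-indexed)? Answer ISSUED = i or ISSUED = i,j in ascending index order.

  cy0 -> i0+i1 (bne.BR sub.ALU) dual
  cy1 -> i2 (mulh.MUL) no-port MUL/MEM
  cy2 -> i3 (ld.MEM) no-port MEM/MUL
  cy3 -> i4+i5 (mulh.MUL or.ALU) dual
  cy4 -> i6 (xor.ALU) WAW r0
  cy5 -> i7+i8 (sll.ALU ld.MEM) dual
  cy6 -> i9+i10 (bne.BR sub.ALU) dual

ISSUED = 6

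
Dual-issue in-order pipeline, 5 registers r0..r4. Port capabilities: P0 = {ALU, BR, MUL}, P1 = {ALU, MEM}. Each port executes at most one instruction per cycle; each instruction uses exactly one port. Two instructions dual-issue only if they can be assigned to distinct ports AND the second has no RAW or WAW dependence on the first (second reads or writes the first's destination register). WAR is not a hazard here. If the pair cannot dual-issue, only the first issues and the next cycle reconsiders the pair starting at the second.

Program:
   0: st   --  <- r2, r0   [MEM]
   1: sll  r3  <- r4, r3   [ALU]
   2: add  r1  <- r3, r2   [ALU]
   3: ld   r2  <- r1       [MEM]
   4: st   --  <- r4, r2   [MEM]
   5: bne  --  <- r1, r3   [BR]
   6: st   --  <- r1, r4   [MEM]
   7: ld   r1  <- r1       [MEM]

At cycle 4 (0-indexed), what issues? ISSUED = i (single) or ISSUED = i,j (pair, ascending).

ISSUED = 6

t=0 i0,i1:st;sll ; dual
t=1 i2:add ; RAW r1
t=2 i3:ld ; no-port MEM/MEM
t=3 i4,i5:st;bne ; dual
t=4 i6:st ; no-port MEM/MEM
t=5 i7:ld ; tail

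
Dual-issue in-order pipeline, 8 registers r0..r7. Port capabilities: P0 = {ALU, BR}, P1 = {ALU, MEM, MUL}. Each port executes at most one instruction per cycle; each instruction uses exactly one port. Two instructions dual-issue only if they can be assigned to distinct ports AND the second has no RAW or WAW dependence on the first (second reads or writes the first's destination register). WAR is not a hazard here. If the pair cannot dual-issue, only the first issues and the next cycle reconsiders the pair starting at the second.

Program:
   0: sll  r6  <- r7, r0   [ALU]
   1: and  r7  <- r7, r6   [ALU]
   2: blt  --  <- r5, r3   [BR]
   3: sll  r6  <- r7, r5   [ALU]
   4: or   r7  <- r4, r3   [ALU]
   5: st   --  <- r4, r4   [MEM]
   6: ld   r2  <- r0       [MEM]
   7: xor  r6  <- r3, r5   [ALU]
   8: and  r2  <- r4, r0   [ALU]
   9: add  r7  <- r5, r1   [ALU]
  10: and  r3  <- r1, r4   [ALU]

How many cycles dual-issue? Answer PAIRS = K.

  cy0 -> i0 (sll.ALU) RAW r6
  cy1 -> i1,i2 (and.ALU/blt.BR) dual
  cy2 -> i3,i4 (sll.ALU/or.ALU) dual
  cy3 -> i5 (st.MEM) no-port MEM/MEM
  cy4 -> i6,i7 (ld.MEM/xor.ALU) dual
  cy5 -> i8,i9 (and.ALU/add.ALU) dual
  cy6 -> i10 (and.ALU) tail

PAIRS = 4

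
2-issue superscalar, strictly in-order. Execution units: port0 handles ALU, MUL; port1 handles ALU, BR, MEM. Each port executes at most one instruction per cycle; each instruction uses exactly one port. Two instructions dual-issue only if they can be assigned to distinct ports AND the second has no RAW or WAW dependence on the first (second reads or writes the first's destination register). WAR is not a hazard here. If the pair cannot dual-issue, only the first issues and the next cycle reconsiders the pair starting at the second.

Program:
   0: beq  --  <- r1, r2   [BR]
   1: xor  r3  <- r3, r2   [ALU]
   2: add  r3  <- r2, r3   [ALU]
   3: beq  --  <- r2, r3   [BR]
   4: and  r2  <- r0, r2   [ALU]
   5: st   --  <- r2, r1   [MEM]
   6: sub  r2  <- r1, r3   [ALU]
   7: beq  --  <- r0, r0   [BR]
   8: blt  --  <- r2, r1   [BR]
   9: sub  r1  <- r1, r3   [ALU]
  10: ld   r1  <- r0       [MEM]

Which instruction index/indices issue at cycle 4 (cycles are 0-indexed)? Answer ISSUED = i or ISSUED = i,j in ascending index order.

[0] i0,i1  beq;xor  -- 2-wide
[1] i2  add  -- RAW r3
[2] i3,i4  beq;and  -- 2-wide
[3] i5,i6  st;sub  -- 2-wide
[4] i7  beq  -- no-port BR/BR
[5] i8,i9  blt;sub  -- 2-wide
[6] i10  ld  -- tail

ISSUED = 7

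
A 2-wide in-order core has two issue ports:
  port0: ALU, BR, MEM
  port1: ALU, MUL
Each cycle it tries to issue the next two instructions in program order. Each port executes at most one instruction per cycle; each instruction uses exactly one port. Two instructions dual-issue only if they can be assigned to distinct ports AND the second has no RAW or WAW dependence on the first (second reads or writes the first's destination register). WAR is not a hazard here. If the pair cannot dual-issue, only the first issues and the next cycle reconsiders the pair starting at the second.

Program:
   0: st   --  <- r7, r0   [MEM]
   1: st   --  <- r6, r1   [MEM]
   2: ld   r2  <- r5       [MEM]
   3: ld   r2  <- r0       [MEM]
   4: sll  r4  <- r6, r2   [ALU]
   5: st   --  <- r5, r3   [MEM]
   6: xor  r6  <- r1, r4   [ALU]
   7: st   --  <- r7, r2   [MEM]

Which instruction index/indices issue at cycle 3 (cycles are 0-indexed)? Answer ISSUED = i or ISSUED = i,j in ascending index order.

ISSUED = 3

[0] i0  st.MEM  -- no-port MEM/MEM
[1] i1  st.MEM  -- no-port MEM/MEM
[2] i2  ld.MEM  -- no-port MEM/MEM
[3] i3  ld.MEM  -- RAW r2
[4] i4/i5  sll.ALU;st.MEM  -- dual
[5] i6/i7  xor.ALU;st.MEM  -- dual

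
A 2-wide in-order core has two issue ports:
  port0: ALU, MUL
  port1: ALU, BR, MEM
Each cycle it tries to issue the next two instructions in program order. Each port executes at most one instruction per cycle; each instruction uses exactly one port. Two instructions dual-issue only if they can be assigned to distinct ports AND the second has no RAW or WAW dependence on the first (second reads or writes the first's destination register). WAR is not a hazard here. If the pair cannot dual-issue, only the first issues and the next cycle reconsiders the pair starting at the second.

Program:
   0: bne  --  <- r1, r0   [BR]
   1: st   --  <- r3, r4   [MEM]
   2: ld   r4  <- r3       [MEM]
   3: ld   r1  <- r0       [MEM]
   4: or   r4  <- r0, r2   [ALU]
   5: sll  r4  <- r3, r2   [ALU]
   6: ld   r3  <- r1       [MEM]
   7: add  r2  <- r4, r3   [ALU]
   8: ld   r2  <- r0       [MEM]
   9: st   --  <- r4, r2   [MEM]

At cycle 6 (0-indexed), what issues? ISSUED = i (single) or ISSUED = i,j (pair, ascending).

  cy0 -> i0 (bne.BR) no-port BR/MEM
  cy1 -> i1 (st.MEM) no-port MEM/MEM
  cy2 -> i2 (ld.MEM) no-port MEM/MEM
  cy3 -> i3/i4 (ld.MEM/or.ALU) dual
  cy4 -> i5/i6 (sll.ALU/ld.MEM) dual
  cy5 -> i7 (add.ALU) WAW r2
  cy6 -> i8 (ld.MEM) no-port MEM/MEM
  cy7 -> i9 (st.MEM) tail

ISSUED = 8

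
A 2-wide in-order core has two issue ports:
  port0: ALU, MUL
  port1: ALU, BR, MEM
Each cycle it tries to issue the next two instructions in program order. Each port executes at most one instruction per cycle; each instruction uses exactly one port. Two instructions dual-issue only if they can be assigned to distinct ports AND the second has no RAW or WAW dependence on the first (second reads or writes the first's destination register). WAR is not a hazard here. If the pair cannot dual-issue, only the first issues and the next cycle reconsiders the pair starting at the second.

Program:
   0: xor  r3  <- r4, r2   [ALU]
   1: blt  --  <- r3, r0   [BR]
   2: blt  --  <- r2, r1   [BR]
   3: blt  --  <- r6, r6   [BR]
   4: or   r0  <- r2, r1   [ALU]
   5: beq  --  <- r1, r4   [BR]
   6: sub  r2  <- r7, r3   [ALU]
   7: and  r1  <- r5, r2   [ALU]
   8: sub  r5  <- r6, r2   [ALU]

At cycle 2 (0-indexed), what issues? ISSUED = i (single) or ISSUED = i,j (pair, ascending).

ISSUED = 2

#0 head=0: xor i0 RAW r3
#1 head=1: blt i1 no-port BR/BR
#2 head=2: blt i2 no-port BR/BR
#3 head=3: blt/or i3,i4 pair
#4 head=5: beq/sub i5,i6 pair
#5 head=7: and/sub i7,i8 pair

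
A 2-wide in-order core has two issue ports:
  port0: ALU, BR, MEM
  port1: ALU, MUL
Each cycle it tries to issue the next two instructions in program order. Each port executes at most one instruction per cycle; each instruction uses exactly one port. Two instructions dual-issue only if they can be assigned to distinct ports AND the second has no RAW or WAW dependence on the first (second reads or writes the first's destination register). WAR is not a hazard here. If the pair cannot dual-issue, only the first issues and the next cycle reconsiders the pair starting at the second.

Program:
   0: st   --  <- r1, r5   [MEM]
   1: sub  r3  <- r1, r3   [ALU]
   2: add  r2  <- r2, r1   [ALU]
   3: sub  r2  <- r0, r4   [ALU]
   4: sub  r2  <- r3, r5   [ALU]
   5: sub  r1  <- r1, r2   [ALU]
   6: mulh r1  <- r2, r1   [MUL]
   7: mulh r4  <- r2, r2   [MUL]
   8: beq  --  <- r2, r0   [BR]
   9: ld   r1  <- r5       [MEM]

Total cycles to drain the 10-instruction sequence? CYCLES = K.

CYCLES = 8

  cy0 -> i0&i1 (st;sub) dual
  cy1 -> i2 (add) WAW r2
  cy2 -> i3 (sub) WAW r2
  cy3 -> i4 (sub) RAW r2
  cy4 -> i5 (sub) RAW+WAW r1
  cy5 -> i6 (mulh) no-port MUL/MUL
  cy6 -> i7&i8 (mulh;beq) dual
  cy7 -> i9 (ld) tail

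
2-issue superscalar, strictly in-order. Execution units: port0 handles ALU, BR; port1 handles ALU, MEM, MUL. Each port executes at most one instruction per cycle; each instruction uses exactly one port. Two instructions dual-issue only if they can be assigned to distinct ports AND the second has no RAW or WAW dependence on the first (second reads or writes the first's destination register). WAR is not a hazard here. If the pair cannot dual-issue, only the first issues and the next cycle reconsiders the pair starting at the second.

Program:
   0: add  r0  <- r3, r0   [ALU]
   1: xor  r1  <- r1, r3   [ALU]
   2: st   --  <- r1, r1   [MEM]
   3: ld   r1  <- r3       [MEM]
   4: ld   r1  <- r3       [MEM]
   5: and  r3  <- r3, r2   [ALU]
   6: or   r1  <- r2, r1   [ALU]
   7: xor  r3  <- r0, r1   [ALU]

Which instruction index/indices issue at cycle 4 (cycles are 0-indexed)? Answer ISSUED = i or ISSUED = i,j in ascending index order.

ISSUED = 6

0. add.ALU;xor.ALU @i0/i1  | dual
1. st.MEM @i2  | no-port MEM/MEM
2. ld.MEM @i3  | no-port MEM/MEM
3. ld.MEM;and.ALU @i4/i5  | dual
4. or.ALU @i6  | RAW r1
5. xor.ALU @i7  | tail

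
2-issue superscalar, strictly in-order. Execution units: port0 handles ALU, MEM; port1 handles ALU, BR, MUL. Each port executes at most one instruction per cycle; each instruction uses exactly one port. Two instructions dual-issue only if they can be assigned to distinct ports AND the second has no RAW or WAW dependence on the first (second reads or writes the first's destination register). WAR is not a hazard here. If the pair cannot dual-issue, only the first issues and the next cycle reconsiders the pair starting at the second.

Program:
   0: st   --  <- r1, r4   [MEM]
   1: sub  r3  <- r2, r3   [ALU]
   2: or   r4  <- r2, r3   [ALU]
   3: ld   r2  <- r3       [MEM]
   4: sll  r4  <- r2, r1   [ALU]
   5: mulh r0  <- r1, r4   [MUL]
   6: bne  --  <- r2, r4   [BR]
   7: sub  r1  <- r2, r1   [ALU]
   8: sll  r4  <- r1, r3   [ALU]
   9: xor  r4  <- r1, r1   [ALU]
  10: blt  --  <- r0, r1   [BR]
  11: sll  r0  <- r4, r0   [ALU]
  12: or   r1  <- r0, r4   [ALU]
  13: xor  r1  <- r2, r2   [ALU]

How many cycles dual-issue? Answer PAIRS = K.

PAIRS = 4

t=0 i0+i1:st.MEM sub.ALU ; pair
t=1 i2+i3:or.ALU ld.MEM ; pair
t=2 i4:sll.ALU ; RAW r4
t=3 i5:mulh.MUL ; no-port MUL/BR
t=4 i6+i7:bne.BR sub.ALU ; pair
t=5 i8:sll.ALU ; WAW r4
t=6 i9+i10:xor.ALU blt.BR ; pair
t=7 i11:sll.ALU ; RAW r0
t=8 i12:or.ALU ; WAW r1
t=9 i13:xor.ALU ; tail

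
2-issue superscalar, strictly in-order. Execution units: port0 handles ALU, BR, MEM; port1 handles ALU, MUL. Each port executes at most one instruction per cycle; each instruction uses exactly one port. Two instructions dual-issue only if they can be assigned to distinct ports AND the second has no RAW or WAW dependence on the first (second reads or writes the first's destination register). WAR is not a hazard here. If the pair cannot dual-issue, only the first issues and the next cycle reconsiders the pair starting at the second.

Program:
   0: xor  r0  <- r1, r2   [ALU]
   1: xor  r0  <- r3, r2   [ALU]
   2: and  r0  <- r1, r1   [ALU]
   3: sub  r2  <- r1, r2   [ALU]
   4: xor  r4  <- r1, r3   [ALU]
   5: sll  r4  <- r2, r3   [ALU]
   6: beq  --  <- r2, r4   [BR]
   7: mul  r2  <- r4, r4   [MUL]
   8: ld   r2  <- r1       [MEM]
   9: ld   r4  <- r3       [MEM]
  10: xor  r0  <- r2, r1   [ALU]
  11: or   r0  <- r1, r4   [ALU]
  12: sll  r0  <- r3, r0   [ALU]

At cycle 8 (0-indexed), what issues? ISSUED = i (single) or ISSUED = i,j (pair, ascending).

  cy0 -> i0 (xor) WAW r0
  cy1 -> i1 (xor) WAW r0
  cy2 -> i2,i3 (and;sub) pair
  cy3 -> i4 (xor) WAW r4
  cy4 -> i5 (sll) RAW r4
  cy5 -> i6,i7 (beq;mul) pair
  cy6 -> i8 (ld) no-port MEM/MEM
  cy7 -> i9,i10 (ld;xor) pair
  cy8 -> i11 (or) RAW+WAW r0
  cy9 -> i12 (sll) tail

ISSUED = 11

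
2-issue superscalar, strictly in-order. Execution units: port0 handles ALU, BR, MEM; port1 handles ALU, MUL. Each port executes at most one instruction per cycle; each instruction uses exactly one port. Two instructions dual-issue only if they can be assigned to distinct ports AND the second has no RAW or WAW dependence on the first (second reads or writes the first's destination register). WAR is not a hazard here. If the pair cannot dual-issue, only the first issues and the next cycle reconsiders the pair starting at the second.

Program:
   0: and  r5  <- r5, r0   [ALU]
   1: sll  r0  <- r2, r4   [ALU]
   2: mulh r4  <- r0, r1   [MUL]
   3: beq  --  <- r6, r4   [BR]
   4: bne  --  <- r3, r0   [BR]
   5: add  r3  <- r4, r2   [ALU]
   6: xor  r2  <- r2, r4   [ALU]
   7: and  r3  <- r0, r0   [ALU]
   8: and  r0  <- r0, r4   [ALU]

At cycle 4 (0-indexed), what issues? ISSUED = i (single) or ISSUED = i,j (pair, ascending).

ISSUED = 6,7

0. and.ALU sll.ALU @i0,i1  | pair
1. mulh.MUL @i2  | RAW r4
2. beq.BR @i3  | no-port BR/BR
3. bne.BR add.ALU @i4,i5  | pair
4. xor.ALU and.ALU @i6,i7  | pair
5. and.ALU @i8  | tail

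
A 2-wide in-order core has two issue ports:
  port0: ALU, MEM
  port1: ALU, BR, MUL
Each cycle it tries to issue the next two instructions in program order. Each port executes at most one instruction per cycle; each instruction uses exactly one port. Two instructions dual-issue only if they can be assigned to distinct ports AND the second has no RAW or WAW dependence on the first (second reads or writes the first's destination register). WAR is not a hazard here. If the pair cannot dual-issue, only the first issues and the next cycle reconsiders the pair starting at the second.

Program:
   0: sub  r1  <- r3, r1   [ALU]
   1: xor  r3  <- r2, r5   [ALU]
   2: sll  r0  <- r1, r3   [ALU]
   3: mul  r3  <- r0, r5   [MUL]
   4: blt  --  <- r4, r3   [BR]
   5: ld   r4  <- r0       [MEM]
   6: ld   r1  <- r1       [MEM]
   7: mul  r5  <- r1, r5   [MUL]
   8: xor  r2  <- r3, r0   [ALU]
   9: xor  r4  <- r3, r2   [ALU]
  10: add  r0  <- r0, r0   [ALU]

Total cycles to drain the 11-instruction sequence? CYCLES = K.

#0 head=0: sub.ALU/xor.ALU i0,i1 dual
#1 head=2: sll.ALU i2 RAW r0
#2 head=3: mul.MUL i3 no-port MUL/BR
#3 head=4: blt.BR/ld.MEM i4,i5 dual
#4 head=6: ld.MEM i6 RAW r1
#5 head=7: mul.MUL/xor.ALU i7,i8 dual
#6 head=9: xor.ALU/add.ALU i9,i10 dual

CYCLES = 7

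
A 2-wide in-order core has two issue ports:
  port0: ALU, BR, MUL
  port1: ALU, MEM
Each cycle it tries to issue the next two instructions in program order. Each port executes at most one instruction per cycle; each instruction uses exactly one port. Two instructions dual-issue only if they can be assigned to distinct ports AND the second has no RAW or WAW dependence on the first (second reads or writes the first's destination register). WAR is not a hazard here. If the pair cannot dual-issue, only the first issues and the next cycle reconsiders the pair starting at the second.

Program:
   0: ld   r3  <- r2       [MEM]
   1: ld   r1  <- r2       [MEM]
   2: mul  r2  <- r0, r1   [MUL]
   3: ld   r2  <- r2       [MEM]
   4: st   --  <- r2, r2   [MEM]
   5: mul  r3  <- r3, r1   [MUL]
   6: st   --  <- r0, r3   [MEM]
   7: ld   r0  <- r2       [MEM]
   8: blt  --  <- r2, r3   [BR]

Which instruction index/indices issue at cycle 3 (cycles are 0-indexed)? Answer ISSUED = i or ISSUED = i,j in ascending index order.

ISSUED = 3

t=0 i0:ld ; no-port MEM/MEM
t=1 i1:ld ; RAW r1
t=2 i2:mul ; RAW+WAW r2
t=3 i3:ld ; no-port MEM/MEM
t=4 i4&i5:st mul ; pair
t=5 i6:st ; no-port MEM/MEM
t=6 i7&i8:ld blt ; pair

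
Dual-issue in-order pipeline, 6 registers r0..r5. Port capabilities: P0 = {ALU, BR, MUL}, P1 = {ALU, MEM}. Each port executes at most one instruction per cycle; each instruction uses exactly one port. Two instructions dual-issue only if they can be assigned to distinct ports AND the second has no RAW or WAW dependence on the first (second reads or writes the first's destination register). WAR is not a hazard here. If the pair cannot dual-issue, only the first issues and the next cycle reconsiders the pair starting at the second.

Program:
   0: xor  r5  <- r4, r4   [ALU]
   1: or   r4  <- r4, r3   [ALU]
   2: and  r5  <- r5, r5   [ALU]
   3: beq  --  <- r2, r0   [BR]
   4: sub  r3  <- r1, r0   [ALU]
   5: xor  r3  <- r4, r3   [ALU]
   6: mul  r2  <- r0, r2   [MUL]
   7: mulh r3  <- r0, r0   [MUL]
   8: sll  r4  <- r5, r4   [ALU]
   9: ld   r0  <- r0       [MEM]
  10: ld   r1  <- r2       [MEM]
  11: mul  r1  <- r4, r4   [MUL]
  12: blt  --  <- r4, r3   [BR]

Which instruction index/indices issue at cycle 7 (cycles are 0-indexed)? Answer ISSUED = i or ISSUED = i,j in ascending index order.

t=0 i0,i1:xor or ; dual
t=1 i2,i3:and beq ; dual
t=2 i4:sub ; RAW+WAW r3
t=3 i5,i6:xor mul ; dual
t=4 i7,i8:mulh sll ; dual
t=5 i9:ld ; no-port MEM/MEM
t=6 i10:ld ; WAW r1
t=7 i11:mul ; no-port MUL/BR
t=8 i12:blt ; tail

ISSUED = 11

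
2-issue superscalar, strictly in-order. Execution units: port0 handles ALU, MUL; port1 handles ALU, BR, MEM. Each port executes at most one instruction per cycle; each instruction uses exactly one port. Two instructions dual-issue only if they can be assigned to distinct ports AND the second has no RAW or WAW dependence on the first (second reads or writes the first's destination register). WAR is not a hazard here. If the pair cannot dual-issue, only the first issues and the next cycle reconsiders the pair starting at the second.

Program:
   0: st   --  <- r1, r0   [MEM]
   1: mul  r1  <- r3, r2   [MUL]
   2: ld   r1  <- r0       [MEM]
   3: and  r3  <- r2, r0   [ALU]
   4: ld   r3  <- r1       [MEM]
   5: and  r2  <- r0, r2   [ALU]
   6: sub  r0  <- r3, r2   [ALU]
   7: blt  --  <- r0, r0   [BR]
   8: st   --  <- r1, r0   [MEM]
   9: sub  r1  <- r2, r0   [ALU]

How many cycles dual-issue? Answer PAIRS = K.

PAIRS = 4

0. st.MEM;mul.MUL @i0,i1  | pair
1. ld.MEM;and.ALU @i2,i3  | pair
2. ld.MEM;and.ALU @i4,i5  | pair
3. sub.ALU @i6  | RAW r0
4. blt.BR @i7  | no-port BR/MEM
5. st.MEM;sub.ALU @i8,i9  | pair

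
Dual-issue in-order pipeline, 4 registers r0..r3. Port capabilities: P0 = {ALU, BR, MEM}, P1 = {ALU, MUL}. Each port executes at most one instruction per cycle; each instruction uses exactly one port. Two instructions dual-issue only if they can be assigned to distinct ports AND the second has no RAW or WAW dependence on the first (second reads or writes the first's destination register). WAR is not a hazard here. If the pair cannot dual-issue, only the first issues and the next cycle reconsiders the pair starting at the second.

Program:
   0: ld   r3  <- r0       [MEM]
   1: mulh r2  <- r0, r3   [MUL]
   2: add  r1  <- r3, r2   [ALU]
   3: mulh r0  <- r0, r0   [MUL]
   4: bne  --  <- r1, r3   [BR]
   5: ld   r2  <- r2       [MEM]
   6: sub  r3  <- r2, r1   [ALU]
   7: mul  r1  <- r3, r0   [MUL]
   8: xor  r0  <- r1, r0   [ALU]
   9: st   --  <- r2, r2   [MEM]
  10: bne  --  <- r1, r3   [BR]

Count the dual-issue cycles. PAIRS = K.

0. ld @i0  | RAW r3
1. mulh @i1  | RAW r2
2. add+mulh @i2/i3  | pair
3. bne @i4  | no-port BR/MEM
4. ld @i5  | RAW r2
5. sub @i6  | RAW r3
6. mul @i7  | RAW r1
7. xor+st @i8/i9  | pair
8. bne @i10  | tail

PAIRS = 2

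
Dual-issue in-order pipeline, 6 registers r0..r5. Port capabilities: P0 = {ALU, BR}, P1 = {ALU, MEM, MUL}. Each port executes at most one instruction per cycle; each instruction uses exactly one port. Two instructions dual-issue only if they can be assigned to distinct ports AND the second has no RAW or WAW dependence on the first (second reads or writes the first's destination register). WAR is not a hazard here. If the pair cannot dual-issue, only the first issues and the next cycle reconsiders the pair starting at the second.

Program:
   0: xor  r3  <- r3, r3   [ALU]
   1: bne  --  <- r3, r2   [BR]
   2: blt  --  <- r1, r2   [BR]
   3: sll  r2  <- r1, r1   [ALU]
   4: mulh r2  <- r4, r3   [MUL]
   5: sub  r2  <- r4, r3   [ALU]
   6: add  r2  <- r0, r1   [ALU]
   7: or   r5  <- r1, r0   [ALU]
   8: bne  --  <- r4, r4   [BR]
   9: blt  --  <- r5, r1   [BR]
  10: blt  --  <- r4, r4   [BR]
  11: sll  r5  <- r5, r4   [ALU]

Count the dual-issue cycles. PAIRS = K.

PAIRS = 3

#0 head=0: xor i0 RAW r3
#1 head=1: bne i1 no-port BR/BR
#2 head=2: blt sll i2,i3 2-wide
#3 head=4: mulh i4 WAW r2
#4 head=5: sub i5 WAW r2
#5 head=6: add or i6,i7 2-wide
#6 head=8: bne i8 no-port BR/BR
#7 head=9: blt i9 no-port BR/BR
#8 head=10: blt sll i10,i11 2-wide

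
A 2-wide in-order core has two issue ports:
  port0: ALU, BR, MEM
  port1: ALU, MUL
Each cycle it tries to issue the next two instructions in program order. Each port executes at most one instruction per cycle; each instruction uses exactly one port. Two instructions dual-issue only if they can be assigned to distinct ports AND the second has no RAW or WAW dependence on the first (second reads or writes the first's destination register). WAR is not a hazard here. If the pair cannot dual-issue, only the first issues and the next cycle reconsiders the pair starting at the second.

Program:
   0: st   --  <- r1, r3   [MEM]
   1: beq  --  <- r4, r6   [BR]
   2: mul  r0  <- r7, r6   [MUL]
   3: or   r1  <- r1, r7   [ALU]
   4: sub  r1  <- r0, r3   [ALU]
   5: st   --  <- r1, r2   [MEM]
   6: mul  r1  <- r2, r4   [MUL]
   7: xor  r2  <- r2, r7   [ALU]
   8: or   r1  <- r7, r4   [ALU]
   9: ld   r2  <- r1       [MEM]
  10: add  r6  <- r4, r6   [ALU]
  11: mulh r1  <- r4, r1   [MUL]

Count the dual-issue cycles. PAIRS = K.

c0: i0 st  no-port MEM/BR
c1: i1&i2 beq mul  pair
c2: i3 or  WAW r1
c3: i4 sub  RAW r1
c4: i5&i6 st mul  pair
c5: i7&i8 xor or  pair
c6: i9&i10 ld add  pair
c7: i11 mulh  tail

PAIRS = 4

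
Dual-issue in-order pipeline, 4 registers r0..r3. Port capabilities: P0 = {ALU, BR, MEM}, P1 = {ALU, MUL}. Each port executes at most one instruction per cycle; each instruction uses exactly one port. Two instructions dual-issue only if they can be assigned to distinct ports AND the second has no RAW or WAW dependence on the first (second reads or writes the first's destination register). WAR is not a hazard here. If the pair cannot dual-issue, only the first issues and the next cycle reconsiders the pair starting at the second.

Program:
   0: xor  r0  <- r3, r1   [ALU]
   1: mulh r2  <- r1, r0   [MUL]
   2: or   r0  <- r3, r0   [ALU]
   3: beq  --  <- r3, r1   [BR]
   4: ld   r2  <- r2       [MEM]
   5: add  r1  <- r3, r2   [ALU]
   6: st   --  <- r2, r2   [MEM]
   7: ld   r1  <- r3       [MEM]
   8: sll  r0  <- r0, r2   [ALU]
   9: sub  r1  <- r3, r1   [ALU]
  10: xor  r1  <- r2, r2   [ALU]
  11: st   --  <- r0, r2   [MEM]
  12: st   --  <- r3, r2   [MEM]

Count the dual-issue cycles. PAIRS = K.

PAIRS = 4

  cy0 -> i0 (xor) RAW r0
  cy1 -> i1+i2 (mulh+or) 2-wide
  cy2 -> i3 (beq) no-port BR/MEM
  cy3 -> i4 (ld) RAW r2
  cy4 -> i5+i6 (add+st) 2-wide
  cy5 -> i7+i8 (ld+sll) 2-wide
  cy6 -> i9 (sub) WAW r1
  cy7 -> i10+i11 (xor+st) 2-wide
  cy8 -> i12 (st) tail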